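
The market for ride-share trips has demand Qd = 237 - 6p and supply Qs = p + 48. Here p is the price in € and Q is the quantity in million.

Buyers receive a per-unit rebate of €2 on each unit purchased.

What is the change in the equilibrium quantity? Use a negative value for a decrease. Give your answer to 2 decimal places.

Before the shock: 237 - 6p = p + 48 ⇒ 189 = 7p ⇒ p = 27, Q = 75.
Since buyers' out-of-pocket price is the market price minus the rebate, the effective demand curve becomes Qd = 249 - 6p.
Equate the new curves: 249 - 6p = p + 48, giving 201 = 7p, p = 201/7 ≈ 28.7143, Q = 537/7 ≈ 76.7143.
ΔQ = 76.7143 − 75 = +1.71.

+1.71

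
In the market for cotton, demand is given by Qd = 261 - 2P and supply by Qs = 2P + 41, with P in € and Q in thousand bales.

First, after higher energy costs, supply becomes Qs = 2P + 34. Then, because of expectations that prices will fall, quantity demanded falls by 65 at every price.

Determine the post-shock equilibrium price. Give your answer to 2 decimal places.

Original equilibrium: 261 - 2P = 2P + 41 gives 220 = 4P, so P = 55 and Q = 151.
The shock moves the curves to Qd = 196 - 2P and Qs = 2P + 34.
Equate the new curves: 196 - 2P = 2P + 34, giving 162 = 4P, P = 40.5, Q = 115.

40.50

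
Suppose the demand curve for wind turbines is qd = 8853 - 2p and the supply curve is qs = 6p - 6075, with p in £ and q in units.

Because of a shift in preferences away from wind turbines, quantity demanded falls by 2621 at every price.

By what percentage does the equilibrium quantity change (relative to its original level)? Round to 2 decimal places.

-38.39

Solve the original market: 8853 - 2p = 6p - 6075, hence p = 1866 and q = 5121.
The shock moves the curves to qd = 6232 - 2p and qs = 6p - 6075.
New equilibrium: 6232 - 2p = 6p - 6075 ⇒ 12307 = 8p ⇒ p = 1538.375, q = 3155.25.
%Δq = (3155.25 − 5121) / 5121 × 100 = -38.39%.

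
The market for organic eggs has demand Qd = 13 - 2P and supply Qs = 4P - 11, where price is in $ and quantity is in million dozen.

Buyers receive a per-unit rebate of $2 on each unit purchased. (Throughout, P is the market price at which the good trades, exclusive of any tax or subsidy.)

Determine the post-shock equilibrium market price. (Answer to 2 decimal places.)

4.67

Original equilibrium: 13 - 2P = 4P - 11 gives 24 = 6P, so P = 4 and Q = 5.
Since buyers' out-of-pocket price is the market price minus the rebate, the effective demand curve becomes Qd = 17 - 2P.
Equate the new curves: 17 - 2P = 4P - 11, giving 28 = 6P, P = 14/3 ≈ 4.6667, Q = 23/3 ≈ 7.6667.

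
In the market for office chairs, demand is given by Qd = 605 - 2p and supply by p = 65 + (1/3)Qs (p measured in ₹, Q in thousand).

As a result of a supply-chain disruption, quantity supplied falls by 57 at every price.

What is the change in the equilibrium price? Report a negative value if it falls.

+11.4

Before the shock: 605 - 2p = 3p - 195 ⇒ 800 = 5p ⇒ p = 160, Q = 285.
The shock moves the curves to Qd = 605 - 2p and Qs = 3p - 252.
Clearing the new market: 605 - 2p = 3p - 252, so p = 171.4 and Q = 262.2.
Δp = 171.4 − 160 = +11.4.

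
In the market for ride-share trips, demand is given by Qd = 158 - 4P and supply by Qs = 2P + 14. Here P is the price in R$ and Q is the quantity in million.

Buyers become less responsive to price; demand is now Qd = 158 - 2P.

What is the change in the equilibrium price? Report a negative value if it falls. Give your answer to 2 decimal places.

+12.00

Before the shock: 158 - 4P = 2P + 14 ⇒ 144 = 6P ⇒ P = 24, Q = 62.
After the shift, demand is Qd = 158 - 2P and supply is Qs = 2P + 14.
Clearing the new market: 158 - 2P = 2P + 14, so P = 36 and Q = 86.
ΔP = 36 − 24 = +12.00.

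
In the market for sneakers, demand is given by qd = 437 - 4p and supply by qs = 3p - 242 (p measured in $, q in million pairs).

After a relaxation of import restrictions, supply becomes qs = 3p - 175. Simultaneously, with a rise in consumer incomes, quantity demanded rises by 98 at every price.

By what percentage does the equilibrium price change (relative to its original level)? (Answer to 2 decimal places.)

+4.57

Original equilibrium: 437 - 4p = 3p - 242 gives 679 = 7p, so p = 97 and q = 49.
After the shift, demand is qd = 535 - 4p and supply is qs = 3p - 175.
Clearing the new market: 535 - 4p = 3p - 175, so p = 710/7 ≈ 101.4286 and q = 905/7 ≈ 129.2857.
%Δp = (101.4286 − 97) / 97 × 100 = +4.57%.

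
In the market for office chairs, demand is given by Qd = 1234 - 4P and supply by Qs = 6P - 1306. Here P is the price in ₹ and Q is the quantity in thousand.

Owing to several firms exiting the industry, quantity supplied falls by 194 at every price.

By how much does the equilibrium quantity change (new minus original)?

Original equilibrium: 1234 - 4P = 6P - 1306 gives 2540 = 10P, so P = 254 and Q = 218.
With the change applied: demand Qd = 1234 - 4P, supply Qs = 6P - 1500.
Equate the new curves: 1234 - 4P = 6P - 1500, giving 2734 = 10P, P = 273.4, Q = 140.4.
ΔQ = 140.4 − 218 = -77.6.

-77.6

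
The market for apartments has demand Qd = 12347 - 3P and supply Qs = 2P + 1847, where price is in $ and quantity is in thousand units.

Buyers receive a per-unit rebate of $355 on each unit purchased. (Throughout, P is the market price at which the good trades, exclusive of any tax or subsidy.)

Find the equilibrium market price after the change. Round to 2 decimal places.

Initially, 12347 - 3P = 2P + 1847, so 10500 = 5P and P = 2100, Q = 6047.
Since buyers' out-of-pocket price is the market price minus the rebate, the effective demand curve becomes Qd = 13412 - 3P.
New equilibrium: 13412 - 3P = 2P + 1847 ⇒ 11565 = 5P ⇒ P = 2313, Q = 6473.

2313.00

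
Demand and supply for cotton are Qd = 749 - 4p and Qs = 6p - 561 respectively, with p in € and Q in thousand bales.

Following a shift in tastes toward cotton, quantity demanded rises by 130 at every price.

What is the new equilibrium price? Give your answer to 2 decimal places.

Before the shock: 749 - 4p = 6p - 561 ⇒ 1310 = 10p ⇒ p = 131, Q = 225.
After the shift, demand is Qd = 879 - 4p and supply is Qs = 6p - 561.
Clearing the new market: 879 - 4p = 6p - 561, so p = 144 and Q = 303.

144.00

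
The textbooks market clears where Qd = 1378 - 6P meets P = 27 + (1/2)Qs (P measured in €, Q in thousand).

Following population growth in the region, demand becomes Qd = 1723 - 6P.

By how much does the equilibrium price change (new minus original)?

+43.125

Original equilibrium: 1378 - 6P = 2P - 54 gives 1432 = 8P, so P = 179 and Q = 304.
After the shift, demand is Qd = 1723 - 6P and supply is Qs = 2P - 54.
Equate the new curves: 1723 - 6P = 2P - 54, giving 1777 = 8P, P = 222.125, Q = 390.25.
ΔP = 222.125 − 179 = +43.125.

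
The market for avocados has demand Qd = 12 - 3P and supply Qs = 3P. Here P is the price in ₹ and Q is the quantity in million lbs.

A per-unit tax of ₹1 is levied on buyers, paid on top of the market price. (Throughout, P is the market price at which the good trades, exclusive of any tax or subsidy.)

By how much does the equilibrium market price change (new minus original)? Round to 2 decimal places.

Before the shock: 12 - 3P = 3P ⇒ 12 = 6P ⇒ P = 2, Q = 6.
Since buyers pay the price plus the tax, the effective demand curve becomes Qd = 9 - 3P.
Clearing the new market: 9 - 3P = 3P, so P = 1.5 and Q = 4.5.
ΔP = 1.5 − 2 = -0.50.

-0.50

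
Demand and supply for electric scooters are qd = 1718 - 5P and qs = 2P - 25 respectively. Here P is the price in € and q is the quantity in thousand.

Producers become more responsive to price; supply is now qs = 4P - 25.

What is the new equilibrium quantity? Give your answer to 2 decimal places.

Original equilibrium: 1718 - 5P = 2P - 25 gives 1743 = 7P, so P = 249 and q = 473.
With the change applied: demand qd = 1718 - 5P, supply qs = 4P - 25.
New equilibrium: 1718 - 5P = 4P - 25 ⇒ 1743 = 9P ⇒ P = 581/3 ≈ 193.6667, q = 2249/3 ≈ 749.6667.

749.67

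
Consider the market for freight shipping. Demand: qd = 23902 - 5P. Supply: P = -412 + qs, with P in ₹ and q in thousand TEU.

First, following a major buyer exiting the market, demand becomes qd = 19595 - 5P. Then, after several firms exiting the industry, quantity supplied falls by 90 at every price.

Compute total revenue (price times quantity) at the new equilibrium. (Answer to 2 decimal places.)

Original equilibrium: 23902 - 5P = P + 412 gives 23490 = 6P, so P = 3915 and q = 4327.
The shock moves the curves to qd = 19595 - 5P and qs = P + 322.
New equilibrium: 19595 - 5P = P + 322 ⇒ 19273 = 6P ⇒ P = 19273/6 ≈ 3212.1667, q = 21205/6 ≈ 3534.1667.
New expenditure = 3212.1667 × 3534.1667 = 11352332.36.

11352332.36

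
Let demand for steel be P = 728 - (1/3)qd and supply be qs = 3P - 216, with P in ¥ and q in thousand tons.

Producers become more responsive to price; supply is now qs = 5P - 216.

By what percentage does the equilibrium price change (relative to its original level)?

Before the shock: 2184 - 3P = 3P - 216 ⇒ 2400 = 6P ⇒ P = 400, q = 984.
After the shift, demand is qd = 2184 - 3P and supply is qs = 5P - 216.
Setting them equal: 2184 - 3P = 5P - 216 → 2400 = 8P, so P = 300 and q = 1284.
%ΔP = (300 − 400) / 400 × 100 = -25%.

-25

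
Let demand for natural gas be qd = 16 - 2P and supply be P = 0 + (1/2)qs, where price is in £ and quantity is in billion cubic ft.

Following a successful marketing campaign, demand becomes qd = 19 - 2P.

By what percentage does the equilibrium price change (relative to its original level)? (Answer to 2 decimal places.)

Initially, 16 - 2P = 2P, so 16 = 4P and P = 4, q = 8.
After the shift, demand is qd = 19 - 2P and supply is qs = 2P.
Clearing the new market: 19 - 2P = 2P, so P = 4.75 and q = 9.5.
%ΔP = (4.75 − 4) / 4 × 100 = +18.75%.

+18.75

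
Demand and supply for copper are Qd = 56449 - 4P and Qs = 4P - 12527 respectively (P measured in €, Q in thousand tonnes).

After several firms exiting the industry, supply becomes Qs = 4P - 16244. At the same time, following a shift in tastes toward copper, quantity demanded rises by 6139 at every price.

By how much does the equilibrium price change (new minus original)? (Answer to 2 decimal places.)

+1232.00

Solve the original market: 56449 - 4P = 4P - 12527, hence P = 8622 and Q = 21961.
The new curves are Qd = 62588 - 4P (demand) and Qs = 4P - 16244 (supply).
New equilibrium: 62588 - 4P = 4P - 16244 ⇒ 78832 = 8P ⇒ P = 9854, Q = 23172.
ΔP = 9854 − 8622 = +1232.00.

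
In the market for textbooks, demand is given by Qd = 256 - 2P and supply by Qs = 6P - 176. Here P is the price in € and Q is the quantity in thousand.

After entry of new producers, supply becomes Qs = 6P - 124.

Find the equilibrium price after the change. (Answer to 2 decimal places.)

Initially, 256 - 2P = 6P - 176, so 432 = 8P and P = 54, Q = 148.
After the shift, demand is Qd = 256 - 2P and supply is Qs = 6P - 124.
Equate the new curves: 256 - 2P = 6P - 124, giving 380 = 8P, P = 47.5, Q = 161.

47.50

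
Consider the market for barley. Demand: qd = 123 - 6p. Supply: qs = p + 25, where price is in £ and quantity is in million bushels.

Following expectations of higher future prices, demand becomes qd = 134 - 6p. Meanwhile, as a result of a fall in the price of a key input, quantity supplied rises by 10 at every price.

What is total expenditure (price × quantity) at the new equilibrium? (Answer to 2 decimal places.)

695.02

Before the shock: 123 - 6p = p + 25 ⇒ 98 = 7p ⇒ p = 14, q = 39.
With the change applied: demand qd = 134 - 6p, supply qs = p + 35.
Clearing the new market: 134 - 6p = p + 35, so p = 99/7 ≈ 14.1429 and q = 344/7 ≈ 49.1429.
New expenditure = 14.1429 × 49.1429 = 695.02.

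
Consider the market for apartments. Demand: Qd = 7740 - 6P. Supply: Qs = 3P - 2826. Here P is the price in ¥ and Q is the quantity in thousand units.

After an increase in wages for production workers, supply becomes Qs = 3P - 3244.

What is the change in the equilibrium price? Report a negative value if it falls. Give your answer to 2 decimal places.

Solve the original market: 7740 - 6P = 3P - 2826, hence P = 1174 and Q = 696.
The new curves are Qd = 7740 - 6P (demand) and Qs = 3P - 3244 (supply).
Clearing the new market: 7740 - 6P = 3P - 3244, so P = 10984/9 ≈ 1220.4444 and Q = 1252/3 ≈ 417.3333.
ΔP = 1220.4444 − 1174 = +46.44.

+46.44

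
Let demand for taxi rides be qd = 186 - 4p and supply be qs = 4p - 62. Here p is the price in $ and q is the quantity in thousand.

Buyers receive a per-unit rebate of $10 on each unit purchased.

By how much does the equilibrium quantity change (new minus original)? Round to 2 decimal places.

+20.00

Original equilibrium: 186 - 4p = 4p - 62 gives 248 = 8p, so p = 31 and q = 62.
Since buyers' out-of-pocket price is the market price minus the rebate, the effective demand curve becomes qd = 226 - 4p.
Clearing the new market: 226 - 4p = 4p - 62, so p = 36 and q = 82.
Δq = 82 − 62 = +20.00.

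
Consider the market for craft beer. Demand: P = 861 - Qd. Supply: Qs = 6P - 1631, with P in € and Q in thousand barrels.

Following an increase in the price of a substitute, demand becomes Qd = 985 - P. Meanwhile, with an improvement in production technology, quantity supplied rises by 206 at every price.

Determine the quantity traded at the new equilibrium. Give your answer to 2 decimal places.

Original equilibrium: 861 - P = 6P - 1631 gives 2492 = 7P, so P = 356 and Q = 505.
After the shift, demand is Qd = 985 - P and supply is Qs = 6P - 1425.
Equate the new curves: 985 - P = 6P - 1425, giving 2410 = 7P, P = 2410/7 ≈ 344.2857, Q = 4485/7 ≈ 640.7143.

640.71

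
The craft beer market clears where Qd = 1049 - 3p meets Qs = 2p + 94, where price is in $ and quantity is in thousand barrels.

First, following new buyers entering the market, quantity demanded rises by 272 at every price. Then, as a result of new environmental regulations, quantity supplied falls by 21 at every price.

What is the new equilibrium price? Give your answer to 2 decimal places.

Original equilibrium: 1049 - 3p = 2p + 94 gives 955 = 5p, so p = 191 and Q = 476.
With the change applied: demand Qd = 1321 - 3p, supply Qs = 2p + 73.
Clearing the new market: 1321 - 3p = 2p + 73, so p = 249.6 and Q = 572.2.

249.60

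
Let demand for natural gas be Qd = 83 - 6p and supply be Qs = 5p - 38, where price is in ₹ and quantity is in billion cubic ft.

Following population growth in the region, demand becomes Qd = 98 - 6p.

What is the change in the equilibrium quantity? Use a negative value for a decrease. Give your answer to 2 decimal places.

+6.82

Before the shock: 83 - 6p = 5p - 38 ⇒ 121 = 11p ⇒ p = 11, Q = 17.
With the change applied: demand Qd = 98 - 6p, supply Qs = 5p - 38.
New equilibrium: 98 - 6p = 5p - 38 ⇒ 136 = 11p ⇒ p = 136/11 ≈ 12.3636, Q = 262/11 ≈ 23.8182.
ΔQ = 23.8182 − 17 = +6.82.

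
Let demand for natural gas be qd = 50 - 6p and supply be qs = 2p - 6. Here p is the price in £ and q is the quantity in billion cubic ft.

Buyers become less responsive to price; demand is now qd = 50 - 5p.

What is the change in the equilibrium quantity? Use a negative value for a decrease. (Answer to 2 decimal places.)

Original equilibrium: 50 - 6p = 2p - 6 gives 56 = 8p, so p = 7 and q = 8.
The shock moves the curves to qd = 50 - 5p and qs = 2p - 6.
New equilibrium: 50 - 5p = 2p - 6 ⇒ 56 = 7p ⇒ p = 8, q = 10.
Δq = 10 − 8 = +2.00.

+2.00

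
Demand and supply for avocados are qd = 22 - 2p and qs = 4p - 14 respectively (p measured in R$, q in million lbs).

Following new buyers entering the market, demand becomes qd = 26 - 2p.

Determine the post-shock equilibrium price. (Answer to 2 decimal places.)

6.67

Initially, 22 - 2p = 4p - 14, so 36 = 6p and p = 6, q = 10.
After the shift, demand is qd = 26 - 2p and supply is qs = 4p - 14.
Setting them equal: 26 - 2p = 4p - 14 → 40 = 6p, so p = 20/3 ≈ 6.6667 and q = 38/3 ≈ 12.6667.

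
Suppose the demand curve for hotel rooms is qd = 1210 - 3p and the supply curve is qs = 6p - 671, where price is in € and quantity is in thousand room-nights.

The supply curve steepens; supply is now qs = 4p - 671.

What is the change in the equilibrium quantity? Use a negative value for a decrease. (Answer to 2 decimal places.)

-179.14

Solve the original market: 1210 - 3p = 6p - 671, hence p = 209 and q = 583.
The new curves are qd = 1210 - 3p (demand) and qs = 4p - 671 (supply).
Clearing the new market: 1210 - 3p = 4p - 671, so p = 1881/7 ≈ 268.7143 and q = 2827/7 ≈ 403.8571.
Δq = 403.8571 − 583 = -179.14.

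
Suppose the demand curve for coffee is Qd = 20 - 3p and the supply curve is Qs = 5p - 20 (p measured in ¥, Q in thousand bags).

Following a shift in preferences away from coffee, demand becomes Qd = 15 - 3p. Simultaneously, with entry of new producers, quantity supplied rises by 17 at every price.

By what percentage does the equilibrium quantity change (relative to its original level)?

Initially, 20 - 3p = 5p - 20, so 40 = 8p and p = 5, Q = 5.
The new curves are Qd = 15 - 3p (demand) and Qs = 5p - 3 (supply).
New equilibrium: 15 - 3p = 5p - 3 ⇒ 18 = 8p ⇒ p = 2.25, Q = 8.25.
%ΔQ = (8.25 − 5) / 5 × 100 = +65%.

+65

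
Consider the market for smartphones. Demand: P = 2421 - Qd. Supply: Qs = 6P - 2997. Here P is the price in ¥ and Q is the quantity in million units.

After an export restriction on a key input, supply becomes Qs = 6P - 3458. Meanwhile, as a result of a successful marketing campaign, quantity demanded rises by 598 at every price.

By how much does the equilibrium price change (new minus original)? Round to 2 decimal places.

Original equilibrium: 2421 - P = 6P - 2997 gives 5418 = 7P, so P = 774 and Q = 1647.
After the shift, demand is Qd = 3019 - P and supply is Qs = 6P - 3458.
Setting them equal: 3019 - P = 6P - 3458 → 6477 = 7P, so P = 6477/7 ≈ 925.2857 and Q = 14656/7 ≈ 2093.7143.
ΔP = 925.2857 − 774 = +151.29.

+151.29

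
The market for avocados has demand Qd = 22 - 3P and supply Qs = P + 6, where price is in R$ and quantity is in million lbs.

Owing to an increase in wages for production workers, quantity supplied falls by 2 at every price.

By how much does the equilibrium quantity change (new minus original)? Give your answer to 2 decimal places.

Initially, 22 - 3P = P + 6, so 16 = 4P and P = 4, Q = 10.
After the shift, demand is Qd = 22 - 3P and supply is Qs = P + 4.
Setting them equal: 22 - 3P = P + 4 → 18 = 4P, so P = 4.5 and Q = 8.5.
ΔQ = 8.5 − 10 = -1.50.

-1.50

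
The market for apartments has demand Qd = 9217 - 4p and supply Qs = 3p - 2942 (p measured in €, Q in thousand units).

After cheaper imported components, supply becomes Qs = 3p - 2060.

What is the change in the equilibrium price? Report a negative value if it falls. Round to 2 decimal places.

Original equilibrium: 9217 - 4p = 3p - 2942 gives 12159 = 7p, so p = 1737 and Q = 2269.
The shock moves the curves to Qd = 9217 - 4p and Qs = 3p - 2060.
Setting them equal: 9217 - 4p = 3p - 2060 → 11277 = 7p, so p = 1611 and Q = 2773.
Δp = 1611 − 1737 = -126.00.

-126.00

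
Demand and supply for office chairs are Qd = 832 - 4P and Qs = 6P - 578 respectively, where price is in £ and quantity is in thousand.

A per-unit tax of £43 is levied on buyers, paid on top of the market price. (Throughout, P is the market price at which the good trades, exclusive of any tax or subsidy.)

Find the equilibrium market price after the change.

Original equilibrium: 832 - 4P = 6P - 578 gives 1410 = 10P, so P = 141 and Q = 268.
Since buyers pay the price plus the tax, the effective demand curve becomes Qd = 660 - 4P.
New equilibrium: 660 - 4P = 6P - 578 ⇒ 1238 = 10P ⇒ P = 123.8, Q = 164.8.

123.8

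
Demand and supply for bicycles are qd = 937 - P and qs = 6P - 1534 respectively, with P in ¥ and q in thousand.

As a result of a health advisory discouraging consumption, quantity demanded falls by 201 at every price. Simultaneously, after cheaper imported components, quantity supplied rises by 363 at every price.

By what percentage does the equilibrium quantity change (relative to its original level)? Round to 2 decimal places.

-20.62

Initially, 937 - P = 6P - 1534, so 2471 = 7P and P = 353, q = 584.
The new curves are qd = 736 - P (demand) and qs = 6P - 1171 (supply).
Clearing the new market: 736 - P = 6P - 1171, so P = 1907/7 ≈ 272.4286 and q = 3245/7 ≈ 463.5714.
%Δq = (463.5714 − 584) / 584 × 100 = -20.62%.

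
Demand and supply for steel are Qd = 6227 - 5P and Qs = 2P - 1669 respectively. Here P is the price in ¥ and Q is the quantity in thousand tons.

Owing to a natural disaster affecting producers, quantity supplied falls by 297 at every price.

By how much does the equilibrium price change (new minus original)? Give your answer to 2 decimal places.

+42.43

Initially, 6227 - 5P = 2P - 1669, so 7896 = 7P and P = 1128, Q = 587.
With the change applied: demand Qd = 6227 - 5P, supply Qs = 2P - 1966.
Clearing the new market: 6227 - 5P = 2P - 1966, so P = 8193/7 ≈ 1170.4286 and Q = 2624/7 ≈ 374.8571.
ΔP = 1170.4286 − 1128 = +42.43.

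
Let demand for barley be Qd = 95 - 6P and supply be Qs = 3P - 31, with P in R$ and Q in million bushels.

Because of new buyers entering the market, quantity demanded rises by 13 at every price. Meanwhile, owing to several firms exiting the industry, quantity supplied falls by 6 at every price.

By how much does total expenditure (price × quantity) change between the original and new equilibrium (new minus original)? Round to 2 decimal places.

Original equilibrium: 95 - 6P = 3P - 31 gives 126 = 9P, so P = 14 and Q = 11.
The shock moves the curves to Qd = 108 - 6P and Qs = 3P - 37.
Equate the new curves: 108 - 6P = 3P - 37, giving 145 = 9P, P = 145/9 ≈ 16.1111, Q = 34/3 ≈ 11.3333.
Expenditure moves from 14×11 = 154 to 16.1111×11.3333 = 182.5926; change = +28.59.

+28.59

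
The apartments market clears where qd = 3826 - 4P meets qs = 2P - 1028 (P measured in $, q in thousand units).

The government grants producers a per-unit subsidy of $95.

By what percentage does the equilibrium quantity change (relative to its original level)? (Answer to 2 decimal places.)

+21.47

Solve the original market: 3826 - 4P = 2P - 1028, hence P = 809 and q = 590.
Since sellers receive the price plus the subsidy, the effective supply curve becomes qs = 2P - 838.
Clearing the new market: 3826 - 4P = 2P - 838, so P = 2332/3 ≈ 777.3333 and q = 2150/3 ≈ 716.6667.
%Δq = (716.6667 − 590) / 590 × 100 = +21.47%.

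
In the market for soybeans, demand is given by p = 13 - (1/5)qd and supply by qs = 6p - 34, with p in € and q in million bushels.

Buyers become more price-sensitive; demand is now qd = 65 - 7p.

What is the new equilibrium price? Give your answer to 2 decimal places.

Original equilibrium: 65 - 5p = 6p - 34 gives 99 = 11p, so p = 9 and q = 20.
After the shift, demand is qd = 65 - 7p and supply is qs = 6p - 34.
Clearing the new market: 65 - 7p = 6p - 34, so p = 99/13 ≈ 7.6154 and q = 152/13 ≈ 11.6923.

7.62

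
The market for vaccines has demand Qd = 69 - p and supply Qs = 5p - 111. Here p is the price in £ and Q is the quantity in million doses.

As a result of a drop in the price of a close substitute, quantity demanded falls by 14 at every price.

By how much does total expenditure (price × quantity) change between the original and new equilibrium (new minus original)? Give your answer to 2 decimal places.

-413.78

Before the shock: 69 - p = 5p - 111 ⇒ 180 = 6p ⇒ p = 30, Q = 39.
The shock moves the curves to Qd = 55 - p and Qs = 5p - 111.
Clearing the new market: 55 - p = 5p - 111, so p = 83/3 ≈ 27.6667 and Q = 82/3 ≈ 27.3333.
Expenditure moves from 30×39 = 1170 to 27.6667×27.3333 = 756.2222; change = -413.78.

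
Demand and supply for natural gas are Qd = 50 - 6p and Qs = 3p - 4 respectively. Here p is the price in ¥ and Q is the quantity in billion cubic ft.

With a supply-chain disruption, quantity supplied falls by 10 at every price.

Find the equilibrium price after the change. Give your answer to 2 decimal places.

Original equilibrium: 50 - 6p = 3p - 4 gives 54 = 9p, so p = 6 and Q = 14.
After the shift, demand is Qd = 50 - 6p and supply is Qs = 3p - 14.
New equilibrium: 50 - 6p = 3p - 14 ⇒ 64 = 9p ⇒ p = 64/9 ≈ 7.1111, Q = 22/3 ≈ 7.3333.

7.11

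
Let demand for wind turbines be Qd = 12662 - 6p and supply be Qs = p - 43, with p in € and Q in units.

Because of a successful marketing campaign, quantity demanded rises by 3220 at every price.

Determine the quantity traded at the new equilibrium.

Before the shock: 12662 - 6p = p - 43 ⇒ 12705 = 7p ⇒ p = 1815, Q = 1772.
After the shift, demand is Qd = 15882 - 6p and supply is Qs = p - 43.
Setting them equal: 15882 - 6p = p - 43 → 15925 = 7p, so p = 2275 and Q = 2232.

2232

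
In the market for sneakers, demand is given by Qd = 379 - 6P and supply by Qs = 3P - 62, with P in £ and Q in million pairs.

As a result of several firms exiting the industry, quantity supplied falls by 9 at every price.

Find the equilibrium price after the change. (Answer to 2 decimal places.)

Original equilibrium: 379 - 6P = 3P - 62 gives 441 = 9P, so P = 49 and Q = 85.
After the shift, demand is Qd = 379 - 6P and supply is Qs = 3P - 71.
Equate the new curves: 379 - 6P = 3P - 71, giving 450 = 9P, P = 50, Q = 79.

50.00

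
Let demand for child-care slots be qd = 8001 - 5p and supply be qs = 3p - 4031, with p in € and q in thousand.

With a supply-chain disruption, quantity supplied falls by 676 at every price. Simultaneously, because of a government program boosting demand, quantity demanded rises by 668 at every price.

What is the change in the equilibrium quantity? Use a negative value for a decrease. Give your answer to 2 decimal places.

-172.00

Original equilibrium: 8001 - 5p = 3p - 4031 gives 12032 = 8p, so p = 1504 and q = 481.
The shock moves the curves to qd = 8669 - 5p and qs = 3p - 4707.
Setting them equal: 8669 - 5p = 3p - 4707 → 13376 = 8p, so p = 1672 and q = 309.
Δq = 309 − 481 = -172.00.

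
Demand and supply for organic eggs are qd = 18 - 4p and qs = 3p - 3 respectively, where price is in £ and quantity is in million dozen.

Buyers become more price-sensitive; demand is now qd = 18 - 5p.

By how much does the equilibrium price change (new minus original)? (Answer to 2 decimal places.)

-0.38

Original equilibrium: 18 - 4p = 3p - 3 gives 21 = 7p, so p = 3 and q = 6.
The shock moves the curves to qd = 18 - 5p and qs = 3p - 3.
Clearing the new market: 18 - 5p = 3p - 3, so p = 2.625 and q = 4.875.
Δp = 2.625 − 3 = -0.38.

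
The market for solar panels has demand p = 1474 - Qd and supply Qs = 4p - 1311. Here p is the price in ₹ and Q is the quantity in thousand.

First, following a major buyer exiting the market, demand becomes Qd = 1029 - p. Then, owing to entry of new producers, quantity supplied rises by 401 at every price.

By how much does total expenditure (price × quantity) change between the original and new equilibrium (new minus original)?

Initially, 1474 - p = 4p - 1311, so 2785 = 5p and p = 557, Q = 917.
The shock moves the curves to Qd = 1029 - p and Qs = 4p - 910.
New equilibrium: 1029 - p = 4p - 910 ⇒ 1939 = 5p ⇒ p = 387.8, Q = 641.2.
Expenditure moves from 557×917 = 510769 to 387.8×641.2 = 248657.36; change = -262111.64.

-262111.64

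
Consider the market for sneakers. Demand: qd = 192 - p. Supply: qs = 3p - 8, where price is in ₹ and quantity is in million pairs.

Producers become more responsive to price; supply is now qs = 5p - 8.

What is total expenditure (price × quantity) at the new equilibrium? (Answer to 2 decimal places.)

Before the shock: 192 - p = 3p - 8 ⇒ 200 = 4p ⇒ p = 50, q = 142.
The new curves are qd = 192 - p (demand) and qs = 5p - 8 (supply).
Setting them equal: 192 - p = 5p - 8 → 200 = 6p, so p = 100/3 ≈ 33.3333 and q = 476/3 ≈ 158.6667.
New expenditure = 33.3333 × 158.6667 = 5288.89.

5288.89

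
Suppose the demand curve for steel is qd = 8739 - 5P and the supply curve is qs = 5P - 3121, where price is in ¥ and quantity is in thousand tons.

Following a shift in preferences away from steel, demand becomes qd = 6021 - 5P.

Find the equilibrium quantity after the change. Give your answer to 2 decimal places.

Initially, 8739 - 5P = 5P - 3121, so 11860 = 10P and P = 1186, q = 2809.
After the shift, demand is qd = 6021 - 5P and supply is qs = 5P - 3121.
Equate the new curves: 6021 - 5P = 5P - 3121, giving 9142 = 10P, P = 914.2, q = 1450.

1450.00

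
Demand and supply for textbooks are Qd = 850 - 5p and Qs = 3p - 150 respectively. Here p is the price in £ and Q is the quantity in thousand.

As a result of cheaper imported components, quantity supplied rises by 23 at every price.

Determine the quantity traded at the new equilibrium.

Before the shock: 850 - 5p = 3p - 150 ⇒ 1000 = 8p ⇒ p = 125, Q = 225.
The shock moves the curves to Qd = 850 - 5p and Qs = 3p - 127.
New equilibrium: 850 - 5p = 3p - 127 ⇒ 977 = 8p ⇒ p = 122.125, Q = 239.375.

239.375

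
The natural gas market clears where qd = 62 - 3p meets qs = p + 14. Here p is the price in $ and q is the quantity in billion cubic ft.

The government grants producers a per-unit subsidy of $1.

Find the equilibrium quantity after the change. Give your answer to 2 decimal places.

Original equilibrium: 62 - 3p = p + 14 gives 48 = 4p, so p = 12 and q = 26.
Since sellers receive the price plus the subsidy, the effective supply curve becomes qs = p + 15.
Equate the new curves: 62 - 3p = p + 15, giving 47 = 4p, p = 11.75, q = 26.75.

26.75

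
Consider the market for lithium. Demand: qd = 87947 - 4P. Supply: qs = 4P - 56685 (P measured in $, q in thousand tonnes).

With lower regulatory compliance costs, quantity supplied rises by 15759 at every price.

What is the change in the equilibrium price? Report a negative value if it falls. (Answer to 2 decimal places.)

Original equilibrium: 87947 - 4P = 4P - 56685 gives 144632 = 8P, so P = 18079 and q = 15631.
After the shift, demand is qd = 87947 - 4P and supply is qs = 4P - 40926.
Setting them equal: 87947 - 4P = 4P - 40926 → 128873 = 8P, so P = 16109.125 and q = 23510.5.
ΔP = 16109.125 − 18079 = -1969.88.

-1969.88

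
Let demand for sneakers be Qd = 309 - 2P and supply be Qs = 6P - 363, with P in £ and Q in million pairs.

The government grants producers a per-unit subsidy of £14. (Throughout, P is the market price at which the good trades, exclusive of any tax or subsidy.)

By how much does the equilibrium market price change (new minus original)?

-10.5

Solve the original market: 309 - 2P = 6P - 363, hence P = 84 and Q = 141.
Since sellers receive the price plus the subsidy, the effective supply curve becomes Qs = 6P - 279.
Setting them equal: 309 - 2P = 6P - 279 → 588 = 8P, so P = 73.5 and Q = 162.
ΔP = 73.5 − 84 = -10.5.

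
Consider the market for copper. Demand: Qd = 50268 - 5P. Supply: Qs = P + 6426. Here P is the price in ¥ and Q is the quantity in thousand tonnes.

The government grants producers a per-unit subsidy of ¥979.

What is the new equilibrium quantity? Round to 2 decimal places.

14548.83

Original equilibrium: 50268 - 5P = P + 6426 gives 43842 = 6P, so P = 7307 and Q = 13733.
Since sellers receive the price plus the subsidy, the effective supply curve becomes Qs = P + 7405.
Equate the new curves: 50268 - 5P = P + 7405, giving 42863 = 6P, P = 42863/6 ≈ 7143.8333, Q = 87293/6 ≈ 14548.8333.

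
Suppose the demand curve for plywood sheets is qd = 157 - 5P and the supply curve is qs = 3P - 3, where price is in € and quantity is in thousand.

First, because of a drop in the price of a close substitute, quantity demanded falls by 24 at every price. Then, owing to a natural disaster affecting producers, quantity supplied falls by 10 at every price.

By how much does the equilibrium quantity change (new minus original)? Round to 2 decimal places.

Original equilibrium: 157 - 5P = 3P - 3 gives 160 = 8P, so P = 20 and q = 57.
The new curves are qd = 133 - 5P (demand) and qs = 3P - 13 (supply).
New equilibrium: 133 - 5P = 3P - 13 ⇒ 146 = 8P ⇒ P = 18.25, q = 41.75.
Δq = 41.75 − 57 = -15.25.

-15.25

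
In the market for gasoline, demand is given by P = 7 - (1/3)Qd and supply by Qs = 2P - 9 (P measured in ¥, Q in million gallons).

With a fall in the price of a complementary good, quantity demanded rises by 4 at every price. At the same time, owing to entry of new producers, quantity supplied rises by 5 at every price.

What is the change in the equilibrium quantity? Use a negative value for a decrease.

Initially, 21 - 3P = 2P - 9, so 30 = 5P and P = 6, Q = 3.
After the shift, demand is Qd = 25 - 3P and supply is Qs = 2P - 4.
Equate the new curves: 25 - 3P = 2P - 4, giving 29 = 5P, P = 5.8, Q = 7.6.
ΔQ = 7.6 − 3 = +4.6.

+4.6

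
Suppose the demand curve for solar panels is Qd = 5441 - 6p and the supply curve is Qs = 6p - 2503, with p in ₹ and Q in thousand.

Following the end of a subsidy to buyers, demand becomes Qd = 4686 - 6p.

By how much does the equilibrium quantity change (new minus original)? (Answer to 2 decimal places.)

Solve the original market: 5441 - 6p = 6p - 2503, hence p = 662 and Q = 1469.
With the change applied: demand Qd = 4686 - 6p, supply Qs = 6p - 2503.
Equate the new curves: 4686 - 6p = 6p - 2503, giving 7189 = 12p, p = 7189/12 ≈ 599.0833, Q = 1091.5.
ΔQ = 1091.5 − 1469 = -377.50.

-377.50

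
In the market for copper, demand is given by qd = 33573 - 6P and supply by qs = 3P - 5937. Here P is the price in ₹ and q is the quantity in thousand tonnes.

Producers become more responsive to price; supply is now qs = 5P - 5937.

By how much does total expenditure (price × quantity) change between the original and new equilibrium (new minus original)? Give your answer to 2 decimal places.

+11428294.71

Original equilibrium: 33573 - 6P = 3P - 5937 gives 39510 = 9P, so P = 4390 and q = 7233.
The shock moves the curves to qd = 33573 - 6P and qs = 5P - 5937.
Clearing the new market: 33573 - 6P = 5P - 5937, so P = 39510/11 ≈ 3591.8182 and q = 132243/11 ≈ 12022.0909.
Expenditure moves from 4390×7233 = 31752870 to 3591.8182×12022.0909 = 43181164.7107; change = +11428294.71.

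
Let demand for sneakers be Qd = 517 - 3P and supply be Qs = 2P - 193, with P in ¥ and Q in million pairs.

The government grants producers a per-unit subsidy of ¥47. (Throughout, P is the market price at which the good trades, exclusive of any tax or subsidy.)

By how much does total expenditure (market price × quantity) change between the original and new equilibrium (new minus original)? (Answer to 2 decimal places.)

Original equilibrium: 517 - 3P = 2P - 193 gives 710 = 5P, so P = 142 and Q = 91.
Since sellers receive the price plus the subsidy, the effective supply curve becomes Qs = 2P - 99.
New equilibrium: 517 - 3P = 2P - 99 ⇒ 616 = 5P ⇒ P = 123.2, Q = 147.4.
Expenditure moves from 142×91 = 12922 to 123.2×147.4 = 18159.68; change = +5237.68.

+5237.68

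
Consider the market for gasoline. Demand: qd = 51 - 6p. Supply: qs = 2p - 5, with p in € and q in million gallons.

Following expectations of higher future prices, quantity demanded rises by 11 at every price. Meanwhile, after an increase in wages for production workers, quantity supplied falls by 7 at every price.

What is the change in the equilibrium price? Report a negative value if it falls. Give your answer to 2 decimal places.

Before the shock: 51 - 6p = 2p - 5 ⇒ 56 = 8p ⇒ p = 7, q = 9.
With the change applied: demand qd = 62 - 6p, supply qs = 2p - 12.
Setting them equal: 62 - 6p = 2p - 12 → 74 = 8p, so p = 9.25 and q = 6.5.
Δp = 9.25 − 7 = +2.25.

+2.25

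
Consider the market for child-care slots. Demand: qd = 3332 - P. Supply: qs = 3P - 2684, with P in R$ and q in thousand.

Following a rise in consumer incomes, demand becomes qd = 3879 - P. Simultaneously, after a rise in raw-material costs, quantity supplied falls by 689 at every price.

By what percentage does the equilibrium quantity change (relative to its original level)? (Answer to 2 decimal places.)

+13.02

Before the shock: 3332 - P = 3P - 2684 ⇒ 6016 = 4P ⇒ P = 1504, q = 1828.
With the change applied: demand qd = 3879 - P, supply qs = 3P - 3373.
Setting them equal: 3879 - P = 3P - 3373 → 7252 = 4P, so P = 1813 and q = 2066.
%Δq = (2066 − 1828) / 1828 × 100 = +13.02%.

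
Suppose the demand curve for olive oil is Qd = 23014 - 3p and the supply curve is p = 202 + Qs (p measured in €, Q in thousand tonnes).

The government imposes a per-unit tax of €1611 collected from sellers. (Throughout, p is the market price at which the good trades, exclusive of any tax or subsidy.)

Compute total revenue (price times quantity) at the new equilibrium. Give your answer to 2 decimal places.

Original equilibrium: 23014 - 3p = p - 202 gives 23216 = 4p, so p = 5804 and Q = 5602.
Since sellers keep the price net of the tax, the effective supply curve becomes Qs = p - 1813.
Equate the new curves: 23014 - 3p = p - 1813, giving 24827 = 4p, p = 6206.75, Q = 4393.75.
New expenditure = 6206.75 × 4393.75 = 27270907.81.

27270907.81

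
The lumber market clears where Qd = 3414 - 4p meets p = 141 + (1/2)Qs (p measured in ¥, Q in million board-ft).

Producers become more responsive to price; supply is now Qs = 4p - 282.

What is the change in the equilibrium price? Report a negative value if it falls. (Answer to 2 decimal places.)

Initially, 3414 - 4p = 2p - 282, so 3696 = 6p and p = 616, Q = 950.
The shock moves the curves to Qd = 3414 - 4p and Qs = 4p - 282.
New equilibrium: 3414 - 4p = 4p - 282 ⇒ 3696 = 8p ⇒ p = 462, Q = 1566.
Δp = 462 − 616 = -154.00.

-154.00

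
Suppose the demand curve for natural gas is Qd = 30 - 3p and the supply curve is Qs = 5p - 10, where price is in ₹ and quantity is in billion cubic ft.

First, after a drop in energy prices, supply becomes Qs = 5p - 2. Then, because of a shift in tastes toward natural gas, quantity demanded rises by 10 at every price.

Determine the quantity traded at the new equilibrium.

Before the shock: 30 - 3p = 5p - 10 ⇒ 40 = 8p ⇒ p = 5, Q = 15.
The new curves are Qd = 40 - 3p (demand) and Qs = 5p - 2 (supply).
Clearing the new market: 40 - 3p = 5p - 2, so p = 5.25 and Q = 24.25.

24.25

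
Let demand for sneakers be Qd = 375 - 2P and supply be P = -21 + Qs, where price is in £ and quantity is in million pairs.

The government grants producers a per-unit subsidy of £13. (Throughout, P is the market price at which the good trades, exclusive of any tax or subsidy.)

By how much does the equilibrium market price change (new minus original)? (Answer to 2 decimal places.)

-4.33

Solve the original market: 375 - 2P = P + 21, hence P = 118 and Q = 139.
Since sellers receive the price plus the subsidy, the effective supply curve becomes Qs = P + 34.
Clearing the new market: 375 - 2P = P + 34, so P = 341/3 ≈ 113.6667 and Q = 443/3 ≈ 147.6667.
ΔP = 113.6667 − 118 = -4.33.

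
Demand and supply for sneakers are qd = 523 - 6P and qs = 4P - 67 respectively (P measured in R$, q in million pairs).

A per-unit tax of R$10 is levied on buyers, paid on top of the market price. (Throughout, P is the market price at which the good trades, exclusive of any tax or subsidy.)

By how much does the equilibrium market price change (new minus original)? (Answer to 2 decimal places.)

-6.00

Solve the original market: 523 - 6P = 4P - 67, hence P = 59 and q = 169.
Since buyers pay the price plus the tax, the effective demand curve becomes qd = 463 - 6P.
Setting them equal: 463 - 6P = 4P - 67 → 530 = 10P, so P = 53 and q = 145.
ΔP = 53 − 59 = -6.00.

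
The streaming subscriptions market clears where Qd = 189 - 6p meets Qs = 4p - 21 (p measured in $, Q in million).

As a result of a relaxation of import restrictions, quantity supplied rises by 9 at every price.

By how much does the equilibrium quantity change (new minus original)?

Original equilibrium: 189 - 6p = 4p - 21 gives 210 = 10p, so p = 21 and Q = 63.
The new curves are Qd = 189 - 6p (demand) and Qs = 4p - 12 (supply).
Equate the new curves: 189 - 6p = 4p - 12, giving 201 = 10p, p = 20.1, Q = 68.4.
ΔQ = 68.4 − 63 = +5.4.

+5.4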